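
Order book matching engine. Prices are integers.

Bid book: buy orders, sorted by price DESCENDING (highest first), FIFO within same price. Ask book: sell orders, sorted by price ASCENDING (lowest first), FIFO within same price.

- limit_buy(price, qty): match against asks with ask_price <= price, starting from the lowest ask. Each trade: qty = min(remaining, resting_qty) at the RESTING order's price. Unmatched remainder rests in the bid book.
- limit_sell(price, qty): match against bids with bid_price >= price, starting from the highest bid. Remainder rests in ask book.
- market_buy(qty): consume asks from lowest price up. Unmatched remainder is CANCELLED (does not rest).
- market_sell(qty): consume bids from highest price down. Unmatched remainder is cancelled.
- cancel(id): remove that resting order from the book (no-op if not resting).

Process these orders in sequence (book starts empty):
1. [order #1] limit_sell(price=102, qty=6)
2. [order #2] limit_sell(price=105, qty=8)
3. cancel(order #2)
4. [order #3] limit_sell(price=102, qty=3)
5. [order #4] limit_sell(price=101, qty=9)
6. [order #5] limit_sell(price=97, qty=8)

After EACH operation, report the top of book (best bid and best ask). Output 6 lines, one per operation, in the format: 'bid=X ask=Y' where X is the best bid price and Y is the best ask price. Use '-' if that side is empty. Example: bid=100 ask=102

After op 1 [order #1] limit_sell(price=102, qty=6): fills=none; bids=[-] asks=[#1:6@102]
After op 2 [order #2] limit_sell(price=105, qty=8): fills=none; bids=[-] asks=[#1:6@102 #2:8@105]
After op 3 cancel(order #2): fills=none; bids=[-] asks=[#1:6@102]
After op 4 [order #3] limit_sell(price=102, qty=3): fills=none; bids=[-] asks=[#1:6@102 #3:3@102]
After op 5 [order #4] limit_sell(price=101, qty=9): fills=none; bids=[-] asks=[#4:9@101 #1:6@102 #3:3@102]
After op 6 [order #5] limit_sell(price=97, qty=8): fills=none; bids=[-] asks=[#5:8@97 #4:9@101 #1:6@102 #3:3@102]

Answer: bid=- ask=102
bid=- ask=102
bid=- ask=102
bid=- ask=102
bid=- ask=101
bid=- ask=97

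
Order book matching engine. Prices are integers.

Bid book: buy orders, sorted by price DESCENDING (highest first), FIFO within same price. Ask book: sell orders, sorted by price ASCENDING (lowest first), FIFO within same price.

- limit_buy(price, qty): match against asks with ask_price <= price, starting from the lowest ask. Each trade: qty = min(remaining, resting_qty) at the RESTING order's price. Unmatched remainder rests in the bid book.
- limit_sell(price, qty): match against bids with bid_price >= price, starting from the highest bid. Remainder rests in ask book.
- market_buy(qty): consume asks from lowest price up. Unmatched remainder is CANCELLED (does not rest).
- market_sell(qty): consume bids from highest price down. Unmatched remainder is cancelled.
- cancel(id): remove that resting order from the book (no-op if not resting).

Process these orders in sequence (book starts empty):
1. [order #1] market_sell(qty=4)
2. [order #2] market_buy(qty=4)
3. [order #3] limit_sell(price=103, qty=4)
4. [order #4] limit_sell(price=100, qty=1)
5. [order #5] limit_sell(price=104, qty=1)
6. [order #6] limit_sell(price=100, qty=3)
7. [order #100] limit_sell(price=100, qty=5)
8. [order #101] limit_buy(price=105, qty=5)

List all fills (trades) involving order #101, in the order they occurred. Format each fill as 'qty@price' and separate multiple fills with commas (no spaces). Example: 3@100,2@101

Answer: 1@100,3@100,1@100

Derivation:
After op 1 [order #1] market_sell(qty=4): fills=none; bids=[-] asks=[-]
After op 2 [order #2] market_buy(qty=4): fills=none; bids=[-] asks=[-]
After op 3 [order #3] limit_sell(price=103, qty=4): fills=none; bids=[-] asks=[#3:4@103]
After op 4 [order #4] limit_sell(price=100, qty=1): fills=none; bids=[-] asks=[#4:1@100 #3:4@103]
After op 5 [order #5] limit_sell(price=104, qty=1): fills=none; bids=[-] asks=[#4:1@100 #3:4@103 #5:1@104]
After op 6 [order #6] limit_sell(price=100, qty=3): fills=none; bids=[-] asks=[#4:1@100 #6:3@100 #3:4@103 #5:1@104]
After op 7 [order #100] limit_sell(price=100, qty=5): fills=none; bids=[-] asks=[#4:1@100 #6:3@100 #100:5@100 #3:4@103 #5:1@104]
After op 8 [order #101] limit_buy(price=105, qty=5): fills=#101x#4:1@100 #101x#6:3@100 #101x#100:1@100; bids=[-] asks=[#100:4@100 #3:4@103 #5:1@104]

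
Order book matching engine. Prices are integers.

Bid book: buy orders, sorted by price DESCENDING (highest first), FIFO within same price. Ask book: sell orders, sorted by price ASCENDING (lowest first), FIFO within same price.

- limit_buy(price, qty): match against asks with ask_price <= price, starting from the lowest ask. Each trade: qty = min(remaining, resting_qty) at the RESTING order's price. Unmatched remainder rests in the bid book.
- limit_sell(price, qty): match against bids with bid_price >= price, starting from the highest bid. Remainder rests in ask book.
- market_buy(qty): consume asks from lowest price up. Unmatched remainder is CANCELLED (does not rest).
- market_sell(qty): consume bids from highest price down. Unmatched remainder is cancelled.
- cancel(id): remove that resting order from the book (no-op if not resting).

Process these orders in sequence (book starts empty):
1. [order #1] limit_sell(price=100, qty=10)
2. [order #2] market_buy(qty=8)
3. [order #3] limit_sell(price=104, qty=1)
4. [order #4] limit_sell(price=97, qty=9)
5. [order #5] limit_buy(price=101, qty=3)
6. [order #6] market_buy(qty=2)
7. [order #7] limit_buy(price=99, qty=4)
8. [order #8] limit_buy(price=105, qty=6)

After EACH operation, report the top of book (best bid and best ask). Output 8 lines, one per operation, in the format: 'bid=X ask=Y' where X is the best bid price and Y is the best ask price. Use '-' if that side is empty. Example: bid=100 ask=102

After op 1 [order #1] limit_sell(price=100, qty=10): fills=none; bids=[-] asks=[#1:10@100]
After op 2 [order #2] market_buy(qty=8): fills=#2x#1:8@100; bids=[-] asks=[#1:2@100]
After op 3 [order #3] limit_sell(price=104, qty=1): fills=none; bids=[-] asks=[#1:2@100 #3:1@104]
After op 4 [order #4] limit_sell(price=97, qty=9): fills=none; bids=[-] asks=[#4:9@97 #1:2@100 #3:1@104]
After op 5 [order #5] limit_buy(price=101, qty=3): fills=#5x#4:3@97; bids=[-] asks=[#4:6@97 #1:2@100 #3:1@104]
After op 6 [order #6] market_buy(qty=2): fills=#6x#4:2@97; bids=[-] asks=[#4:4@97 #1:2@100 #3:1@104]
After op 7 [order #7] limit_buy(price=99, qty=4): fills=#7x#4:4@97; bids=[-] asks=[#1:2@100 #3:1@104]
After op 8 [order #8] limit_buy(price=105, qty=6): fills=#8x#1:2@100 #8x#3:1@104; bids=[#8:3@105] asks=[-]

Answer: bid=- ask=100
bid=- ask=100
bid=- ask=100
bid=- ask=97
bid=- ask=97
bid=- ask=97
bid=- ask=100
bid=105 ask=-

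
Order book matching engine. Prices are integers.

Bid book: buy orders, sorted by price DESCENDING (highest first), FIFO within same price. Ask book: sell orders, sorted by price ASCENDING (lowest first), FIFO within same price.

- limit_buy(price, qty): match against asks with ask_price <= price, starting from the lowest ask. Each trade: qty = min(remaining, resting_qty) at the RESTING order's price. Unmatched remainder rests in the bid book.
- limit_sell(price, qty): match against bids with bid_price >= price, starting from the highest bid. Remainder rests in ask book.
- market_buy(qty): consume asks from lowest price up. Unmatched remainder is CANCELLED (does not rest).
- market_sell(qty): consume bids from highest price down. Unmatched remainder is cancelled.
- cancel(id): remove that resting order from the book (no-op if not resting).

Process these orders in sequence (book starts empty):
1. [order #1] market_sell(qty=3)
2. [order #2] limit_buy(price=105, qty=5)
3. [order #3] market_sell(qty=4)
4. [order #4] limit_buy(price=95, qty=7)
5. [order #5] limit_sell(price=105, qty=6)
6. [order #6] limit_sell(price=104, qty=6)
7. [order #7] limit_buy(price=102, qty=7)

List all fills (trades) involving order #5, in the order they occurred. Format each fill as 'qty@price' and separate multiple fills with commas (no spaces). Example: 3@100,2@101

After op 1 [order #1] market_sell(qty=3): fills=none; bids=[-] asks=[-]
After op 2 [order #2] limit_buy(price=105, qty=5): fills=none; bids=[#2:5@105] asks=[-]
After op 3 [order #3] market_sell(qty=4): fills=#2x#3:4@105; bids=[#2:1@105] asks=[-]
After op 4 [order #4] limit_buy(price=95, qty=7): fills=none; bids=[#2:1@105 #4:7@95] asks=[-]
After op 5 [order #5] limit_sell(price=105, qty=6): fills=#2x#5:1@105; bids=[#4:7@95] asks=[#5:5@105]
After op 6 [order #6] limit_sell(price=104, qty=6): fills=none; bids=[#4:7@95] asks=[#6:6@104 #5:5@105]
After op 7 [order #7] limit_buy(price=102, qty=7): fills=none; bids=[#7:7@102 #4:7@95] asks=[#6:6@104 #5:5@105]

Answer: 1@105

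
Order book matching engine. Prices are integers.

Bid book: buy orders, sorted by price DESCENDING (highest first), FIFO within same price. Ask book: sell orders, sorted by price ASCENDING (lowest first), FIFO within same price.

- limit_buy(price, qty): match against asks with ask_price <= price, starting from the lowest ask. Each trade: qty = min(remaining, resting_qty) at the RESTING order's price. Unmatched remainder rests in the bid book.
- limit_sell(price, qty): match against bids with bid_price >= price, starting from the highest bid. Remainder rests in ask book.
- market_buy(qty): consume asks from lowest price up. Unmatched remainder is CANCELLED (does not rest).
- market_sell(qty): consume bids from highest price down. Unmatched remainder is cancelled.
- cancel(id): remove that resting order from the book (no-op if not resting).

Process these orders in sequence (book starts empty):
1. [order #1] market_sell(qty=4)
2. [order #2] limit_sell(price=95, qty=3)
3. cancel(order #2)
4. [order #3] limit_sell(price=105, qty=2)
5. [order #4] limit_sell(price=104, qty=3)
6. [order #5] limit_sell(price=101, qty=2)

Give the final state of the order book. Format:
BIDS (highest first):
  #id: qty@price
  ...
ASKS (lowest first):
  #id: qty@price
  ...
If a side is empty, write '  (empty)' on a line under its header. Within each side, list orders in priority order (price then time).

Answer: BIDS (highest first):
  (empty)
ASKS (lowest first):
  #5: 2@101
  #4: 3@104
  #3: 2@105

Derivation:
After op 1 [order #1] market_sell(qty=4): fills=none; bids=[-] asks=[-]
After op 2 [order #2] limit_sell(price=95, qty=3): fills=none; bids=[-] asks=[#2:3@95]
After op 3 cancel(order #2): fills=none; bids=[-] asks=[-]
After op 4 [order #3] limit_sell(price=105, qty=2): fills=none; bids=[-] asks=[#3:2@105]
After op 5 [order #4] limit_sell(price=104, qty=3): fills=none; bids=[-] asks=[#4:3@104 #3:2@105]
After op 6 [order #5] limit_sell(price=101, qty=2): fills=none; bids=[-] asks=[#5:2@101 #4:3@104 #3:2@105]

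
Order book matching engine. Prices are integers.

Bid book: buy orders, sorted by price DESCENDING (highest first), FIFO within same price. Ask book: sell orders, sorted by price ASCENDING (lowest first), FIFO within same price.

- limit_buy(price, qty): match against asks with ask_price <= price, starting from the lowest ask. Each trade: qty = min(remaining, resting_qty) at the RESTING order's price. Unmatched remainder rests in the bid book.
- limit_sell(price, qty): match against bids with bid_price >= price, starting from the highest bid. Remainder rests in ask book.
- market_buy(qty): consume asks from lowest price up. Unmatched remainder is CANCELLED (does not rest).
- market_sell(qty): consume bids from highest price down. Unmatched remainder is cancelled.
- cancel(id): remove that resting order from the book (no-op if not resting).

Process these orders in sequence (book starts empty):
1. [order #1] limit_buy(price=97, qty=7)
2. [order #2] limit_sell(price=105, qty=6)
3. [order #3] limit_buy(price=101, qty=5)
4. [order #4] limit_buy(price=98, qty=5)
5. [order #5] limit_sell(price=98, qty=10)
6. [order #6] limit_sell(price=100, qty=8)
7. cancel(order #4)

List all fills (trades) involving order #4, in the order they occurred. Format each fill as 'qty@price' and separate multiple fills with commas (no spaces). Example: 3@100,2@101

Answer: 5@98

Derivation:
After op 1 [order #1] limit_buy(price=97, qty=7): fills=none; bids=[#1:7@97] asks=[-]
After op 2 [order #2] limit_sell(price=105, qty=6): fills=none; bids=[#1:7@97] asks=[#2:6@105]
After op 3 [order #3] limit_buy(price=101, qty=5): fills=none; bids=[#3:5@101 #1:7@97] asks=[#2:6@105]
After op 4 [order #4] limit_buy(price=98, qty=5): fills=none; bids=[#3:5@101 #4:5@98 #1:7@97] asks=[#2:6@105]
After op 5 [order #5] limit_sell(price=98, qty=10): fills=#3x#5:5@101 #4x#5:5@98; bids=[#1:7@97] asks=[#2:6@105]
After op 6 [order #6] limit_sell(price=100, qty=8): fills=none; bids=[#1:7@97] asks=[#6:8@100 #2:6@105]
After op 7 cancel(order #4): fills=none; bids=[#1:7@97] asks=[#6:8@100 #2:6@105]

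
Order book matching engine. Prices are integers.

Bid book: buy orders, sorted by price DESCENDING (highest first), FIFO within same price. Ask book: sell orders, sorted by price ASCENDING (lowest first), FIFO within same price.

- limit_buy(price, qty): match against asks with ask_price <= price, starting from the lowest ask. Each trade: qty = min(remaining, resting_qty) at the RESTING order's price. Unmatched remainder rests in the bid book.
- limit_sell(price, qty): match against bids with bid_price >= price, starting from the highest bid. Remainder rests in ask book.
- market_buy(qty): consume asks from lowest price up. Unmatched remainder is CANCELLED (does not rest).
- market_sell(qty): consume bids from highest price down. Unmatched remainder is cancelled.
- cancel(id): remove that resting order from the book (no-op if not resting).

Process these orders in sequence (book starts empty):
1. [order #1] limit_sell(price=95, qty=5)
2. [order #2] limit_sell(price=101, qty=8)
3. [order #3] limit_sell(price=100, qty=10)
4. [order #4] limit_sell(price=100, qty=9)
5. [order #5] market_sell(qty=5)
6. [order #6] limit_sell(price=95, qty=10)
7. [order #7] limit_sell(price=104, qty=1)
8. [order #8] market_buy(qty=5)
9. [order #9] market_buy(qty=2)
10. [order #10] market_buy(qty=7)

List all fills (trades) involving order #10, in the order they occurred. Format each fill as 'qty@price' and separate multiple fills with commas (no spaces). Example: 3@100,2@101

After op 1 [order #1] limit_sell(price=95, qty=5): fills=none; bids=[-] asks=[#1:5@95]
After op 2 [order #2] limit_sell(price=101, qty=8): fills=none; bids=[-] asks=[#1:5@95 #2:8@101]
After op 3 [order #3] limit_sell(price=100, qty=10): fills=none; bids=[-] asks=[#1:5@95 #3:10@100 #2:8@101]
After op 4 [order #4] limit_sell(price=100, qty=9): fills=none; bids=[-] asks=[#1:5@95 #3:10@100 #4:9@100 #2:8@101]
After op 5 [order #5] market_sell(qty=5): fills=none; bids=[-] asks=[#1:5@95 #3:10@100 #4:9@100 #2:8@101]
After op 6 [order #6] limit_sell(price=95, qty=10): fills=none; bids=[-] asks=[#1:5@95 #6:10@95 #3:10@100 #4:9@100 #2:8@101]
After op 7 [order #7] limit_sell(price=104, qty=1): fills=none; bids=[-] asks=[#1:5@95 #6:10@95 #3:10@100 #4:9@100 #2:8@101 #7:1@104]
After op 8 [order #8] market_buy(qty=5): fills=#8x#1:5@95; bids=[-] asks=[#6:10@95 #3:10@100 #4:9@100 #2:8@101 #7:1@104]
After op 9 [order #9] market_buy(qty=2): fills=#9x#6:2@95; bids=[-] asks=[#6:8@95 #3:10@100 #4:9@100 #2:8@101 #7:1@104]
After op 10 [order #10] market_buy(qty=7): fills=#10x#6:7@95; bids=[-] asks=[#6:1@95 #3:10@100 #4:9@100 #2:8@101 #7:1@104]

Answer: 7@95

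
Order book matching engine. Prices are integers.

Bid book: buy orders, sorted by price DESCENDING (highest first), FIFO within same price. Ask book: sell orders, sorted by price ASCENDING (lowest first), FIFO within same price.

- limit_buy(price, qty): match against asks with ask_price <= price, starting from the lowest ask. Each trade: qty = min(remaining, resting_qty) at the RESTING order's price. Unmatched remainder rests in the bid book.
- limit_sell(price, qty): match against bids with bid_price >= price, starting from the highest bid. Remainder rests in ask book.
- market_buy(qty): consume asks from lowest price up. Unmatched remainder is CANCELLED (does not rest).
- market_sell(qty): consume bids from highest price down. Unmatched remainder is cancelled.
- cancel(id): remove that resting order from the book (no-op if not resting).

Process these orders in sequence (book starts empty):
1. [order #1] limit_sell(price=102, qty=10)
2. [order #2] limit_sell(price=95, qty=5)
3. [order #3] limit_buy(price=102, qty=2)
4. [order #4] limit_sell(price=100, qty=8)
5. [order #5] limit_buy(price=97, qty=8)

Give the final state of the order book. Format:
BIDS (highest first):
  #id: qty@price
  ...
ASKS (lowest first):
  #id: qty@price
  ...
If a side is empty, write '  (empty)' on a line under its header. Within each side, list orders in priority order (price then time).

After op 1 [order #1] limit_sell(price=102, qty=10): fills=none; bids=[-] asks=[#1:10@102]
After op 2 [order #2] limit_sell(price=95, qty=5): fills=none; bids=[-] asks=[#2:5@95 #1:10@102]
After op 3 [order #3] limit_buy(price=102, qty=2): fills=#3x#2:2@95; bids=[-] asks=[#2:3@95 #1:10@102]
After op 4 [order #4] limit_sell(price=100, qty=8): fills=none; bids=[-] asks=[#2:3@95 #4:8@100 #1:10@102]
After op 5 [order #5] limit_buy(price=97, qty=8): fills=#5x#2:3@95; bids=[#5:5@97] asks=[#4:8@100 #1:10@102]

Answer: BIDS (highest first):
  #5: 5@97
ASKS (lowest first):
  #4: 8@100
  #1: 10@102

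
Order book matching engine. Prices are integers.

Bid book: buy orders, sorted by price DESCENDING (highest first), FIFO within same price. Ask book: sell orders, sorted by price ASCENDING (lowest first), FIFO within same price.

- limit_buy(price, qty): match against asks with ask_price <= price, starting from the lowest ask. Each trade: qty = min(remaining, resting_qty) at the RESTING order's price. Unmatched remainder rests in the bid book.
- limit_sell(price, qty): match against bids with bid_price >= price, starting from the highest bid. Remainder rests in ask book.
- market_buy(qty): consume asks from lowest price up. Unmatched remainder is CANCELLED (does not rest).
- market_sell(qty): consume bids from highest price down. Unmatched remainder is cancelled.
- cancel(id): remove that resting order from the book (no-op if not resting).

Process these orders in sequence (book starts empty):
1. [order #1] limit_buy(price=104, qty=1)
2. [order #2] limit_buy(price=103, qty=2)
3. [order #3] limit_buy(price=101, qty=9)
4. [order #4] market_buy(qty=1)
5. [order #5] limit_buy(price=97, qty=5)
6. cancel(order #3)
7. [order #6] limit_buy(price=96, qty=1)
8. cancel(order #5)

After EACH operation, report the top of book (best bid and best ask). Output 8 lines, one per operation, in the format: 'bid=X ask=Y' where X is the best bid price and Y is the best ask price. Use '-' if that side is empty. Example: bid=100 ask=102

Answer: bid=104 ask=-
bid=104 ask=-
bid=104 ask=-
bid=104 ask=-
bid=104 ask=-
bid=104 ask=-
bid=104 ask=-
bid=104 ask=-

Derivation:
After op 1 [order #1] limit_buy(price=104, qty=1): fills=none; bids=[#1:1@104] asks=[-]
After op 2 [order #2] limit_buy(price=103, qty=2): fills=none; bids=[#1:1@104 #2:2@103] asks=[-]
After op 3 [order #3] limit_buy(price=101, qty=9): fills=none; bids=[#1:1@104 #2:2@103 #3:9@101] asks=[-]
After op 4 [order #4] market_buy(qty=1): fills=none; bids=[#1:1@104 #2:2@103 #3:9@101] asks=[-]
After op 5 [order #5] limit_buy(price=97, qty=5): fills=none; bids=[#1:1@104 #2:2@103 #3:9@101 #5:5@97] asks=[-]
After op 6 cancel(order #3): fills=none; bids=[#1:1@104 #2:2@103 #5:5@97] asks=[-]
After op 7 [order #6] limit_buy(price=96, qty=1): fills=none; bids=[#1:1@104 #2:2@103 #5:5@97 #6:1@96] asks=[-]
After op 8 cancel(order #5): fills=none; bids=[#1:1@104 #2:2@103 #6:1@96] asks=[-]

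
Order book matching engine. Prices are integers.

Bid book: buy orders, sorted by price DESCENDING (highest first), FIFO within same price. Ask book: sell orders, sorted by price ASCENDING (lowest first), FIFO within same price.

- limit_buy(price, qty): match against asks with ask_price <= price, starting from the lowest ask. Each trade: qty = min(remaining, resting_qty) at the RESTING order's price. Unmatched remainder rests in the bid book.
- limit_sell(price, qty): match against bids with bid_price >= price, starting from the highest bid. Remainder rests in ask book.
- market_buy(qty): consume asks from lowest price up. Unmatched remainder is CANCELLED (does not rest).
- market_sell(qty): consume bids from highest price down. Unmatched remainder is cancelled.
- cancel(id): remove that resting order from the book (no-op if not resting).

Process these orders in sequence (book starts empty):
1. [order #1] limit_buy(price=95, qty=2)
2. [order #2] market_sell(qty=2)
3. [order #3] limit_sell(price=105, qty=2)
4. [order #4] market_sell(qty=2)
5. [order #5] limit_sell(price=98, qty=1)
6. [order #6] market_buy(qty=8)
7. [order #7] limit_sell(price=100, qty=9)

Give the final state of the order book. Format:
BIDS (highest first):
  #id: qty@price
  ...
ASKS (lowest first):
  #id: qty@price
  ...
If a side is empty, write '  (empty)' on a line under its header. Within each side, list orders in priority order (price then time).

After op 1 [order #1] limit_buy(price=95, qty=2): fills=none; bids=[#1:2@95] asks=[-]
After op 2 [order #2] market_sell(qty=2): fills=#1x#2:2@95; bids=[-] asks=[-]
After op 3 [order #3] limit_sell(price=105, qty=2): fills=none; bids=[-] asks=[#3:2@105]
After op 4 [order #4] market_sell(qty=2): fills=none; bids=[-] asks=[#3:2@105]
After op 5 [order #5] limit_sell(price=98, qty=1): fills=none; bids=[-] asks=[#5:1@98 #3:2@105]
After op 6 [order #6] market_buy(qty=8): fills=#6x#5:1@98 #6x#3:2@105; bids=[-] asks=[-]
After op 7 [order #7] limit_sell(price=100, qty=9): fills=none; bids=[-] asks=[#7:9@100]

Answer: BIDS (highest first):
  (empty)
ASKS (lowest first):
  #7: 9@100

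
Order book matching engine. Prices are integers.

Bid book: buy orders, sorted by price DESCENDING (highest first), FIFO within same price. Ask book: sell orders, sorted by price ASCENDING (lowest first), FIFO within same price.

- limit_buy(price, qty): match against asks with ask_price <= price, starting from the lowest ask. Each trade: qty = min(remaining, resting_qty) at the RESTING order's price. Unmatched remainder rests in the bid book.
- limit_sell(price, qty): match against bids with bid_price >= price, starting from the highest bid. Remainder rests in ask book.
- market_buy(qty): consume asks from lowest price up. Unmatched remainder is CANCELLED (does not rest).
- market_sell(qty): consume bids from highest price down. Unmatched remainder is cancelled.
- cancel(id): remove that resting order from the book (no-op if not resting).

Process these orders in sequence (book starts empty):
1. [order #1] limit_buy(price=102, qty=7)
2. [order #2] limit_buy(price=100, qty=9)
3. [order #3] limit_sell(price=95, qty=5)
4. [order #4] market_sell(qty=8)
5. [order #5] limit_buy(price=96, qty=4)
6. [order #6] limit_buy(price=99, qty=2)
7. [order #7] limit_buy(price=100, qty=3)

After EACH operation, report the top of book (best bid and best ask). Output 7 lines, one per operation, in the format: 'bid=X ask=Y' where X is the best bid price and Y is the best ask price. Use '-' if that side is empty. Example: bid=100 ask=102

Answer: bid=102 ask=-
bid=102 ask=-
bid=102 ask=-
bid=100 ask=-
bid=100 ask=-
bid=100 ask=-
bid=100 ask=-

Derivation:
After op 1 [order #1] limit_buy(price=102, qty=7): fills=none; bids=[#1:7@102] asks=[-]
After op 2 [order #2] limit_buy(price=100, qty=9): fills=none; bids=[#1:7@102 #2:9@100] asks=[-]
After op 3 [order #3] limit_sell(price=95, qty=5): fills=#1x#3:5@102; bids=[#1:2@102 #2:9@100] asks=[-]
After op 4 [order #4] market_sell(qty=8): fills=#1x#4:2@102 #2x#4:6@100; bids=[#2:3@100] asks=[-]
After op 5 [order #5] limit_buy(price=96, qty=4): fills=none; bids=[#2:3@100 #5:4@96] asks=[-]
After op 6 [order #6] limit_buy(price=99, qty=2): fills=none; bids=[#2:3@100 #6:2@99 #5:4@96] asks=[-]
After op 7 [order #7] limit_buy(price=100, qty=3): fills=none; bids=[#2:3@100 #7:3@100 #6:2@99 #5:4@96] asks=[-]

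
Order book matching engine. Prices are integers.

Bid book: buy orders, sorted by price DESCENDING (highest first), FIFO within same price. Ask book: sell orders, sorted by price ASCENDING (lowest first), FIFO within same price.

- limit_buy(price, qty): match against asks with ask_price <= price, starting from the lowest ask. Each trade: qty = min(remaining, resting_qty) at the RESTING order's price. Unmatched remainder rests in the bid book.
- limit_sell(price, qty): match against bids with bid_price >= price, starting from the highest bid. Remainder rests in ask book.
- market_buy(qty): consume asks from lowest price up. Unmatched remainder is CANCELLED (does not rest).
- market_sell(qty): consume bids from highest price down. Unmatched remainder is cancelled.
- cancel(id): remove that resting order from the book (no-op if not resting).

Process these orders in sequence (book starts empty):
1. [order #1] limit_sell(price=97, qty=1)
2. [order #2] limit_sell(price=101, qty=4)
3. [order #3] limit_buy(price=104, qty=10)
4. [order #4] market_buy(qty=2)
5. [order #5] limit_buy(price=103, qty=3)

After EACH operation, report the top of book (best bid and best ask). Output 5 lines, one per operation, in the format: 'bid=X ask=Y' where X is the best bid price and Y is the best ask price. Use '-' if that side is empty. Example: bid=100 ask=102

After op 1 [order #1] limit_sell(price=97, qty=1): fills=none; bids=[-] asks=[#1:1@97]
After op 2 [order #2] limit_sell(price=101, qty=4): fills=none; bids=[-] asks=[#1:1@97 #2:4@101]
After op 3 [order #3] limit_buy(price=104, qty=10): fills=#3x#1:1@97 #3x#2:4@101; bids=[#3:5@104] asks=[-]
After op 4 [order #4] market_buy(qty=2): fills=none; bids=[#3:5@104] asks=[-]
After op 5 [order #5] limit_buy(price=103, qty=3): fills=none; bids=[#3:5@104 #5:3@103] asks=[-]

Answer: bid=- ask=97
bid=- ask=97
bid=104 ask=-
bid=104 ask=-
bid=104 ask=-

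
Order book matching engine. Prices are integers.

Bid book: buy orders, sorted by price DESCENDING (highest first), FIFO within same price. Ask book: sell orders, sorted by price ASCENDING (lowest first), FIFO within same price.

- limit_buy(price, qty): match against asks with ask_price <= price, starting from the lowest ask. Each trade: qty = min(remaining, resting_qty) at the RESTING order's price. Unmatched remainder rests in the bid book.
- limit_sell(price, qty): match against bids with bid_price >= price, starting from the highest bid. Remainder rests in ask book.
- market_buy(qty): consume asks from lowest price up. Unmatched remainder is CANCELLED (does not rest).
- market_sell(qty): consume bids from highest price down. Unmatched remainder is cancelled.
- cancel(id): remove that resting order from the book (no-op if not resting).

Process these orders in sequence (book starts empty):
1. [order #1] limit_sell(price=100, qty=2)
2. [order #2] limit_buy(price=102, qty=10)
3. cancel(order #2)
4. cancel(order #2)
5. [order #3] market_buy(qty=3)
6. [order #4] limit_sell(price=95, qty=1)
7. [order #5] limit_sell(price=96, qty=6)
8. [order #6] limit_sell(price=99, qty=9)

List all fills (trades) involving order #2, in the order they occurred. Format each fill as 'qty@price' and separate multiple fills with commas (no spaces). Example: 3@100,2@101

Answer: 2@100

Derivation:
After op 1 [order #1] limit_sell(price=100, qty=2): fills=none; bids=[-] asks=[#1:2@100]
After op 2 [order #2] limit_buy(price=102, qty=10): fills=#2x#1:2@100; bids=[#2:8@102] asks=[-]
After op 3 cancel(order #2): fills=none; bids=[-] asks=[-]
After op 4 cancel(order #2): fills=none; bids=[-] asks=[-]
After op 5 [order #3] market_buy(qty=3): fills=none; bids=[-] asks=[-]
After op 6 [order #4] limit_sell(price=95, qty=1): fills=none; bids=[-] asks=[#4:1@95]
After op 7 [order #5] limit_sell(price=96, qty=6): fills=none; bids=[-] asks=[#4:1@95 #5:6@96]
After op 8 [order #6] limit_sell(price=99, qty=9): fills=none; bids=[-] asks=[#4:1@95 #5:6@96 #6:9@99]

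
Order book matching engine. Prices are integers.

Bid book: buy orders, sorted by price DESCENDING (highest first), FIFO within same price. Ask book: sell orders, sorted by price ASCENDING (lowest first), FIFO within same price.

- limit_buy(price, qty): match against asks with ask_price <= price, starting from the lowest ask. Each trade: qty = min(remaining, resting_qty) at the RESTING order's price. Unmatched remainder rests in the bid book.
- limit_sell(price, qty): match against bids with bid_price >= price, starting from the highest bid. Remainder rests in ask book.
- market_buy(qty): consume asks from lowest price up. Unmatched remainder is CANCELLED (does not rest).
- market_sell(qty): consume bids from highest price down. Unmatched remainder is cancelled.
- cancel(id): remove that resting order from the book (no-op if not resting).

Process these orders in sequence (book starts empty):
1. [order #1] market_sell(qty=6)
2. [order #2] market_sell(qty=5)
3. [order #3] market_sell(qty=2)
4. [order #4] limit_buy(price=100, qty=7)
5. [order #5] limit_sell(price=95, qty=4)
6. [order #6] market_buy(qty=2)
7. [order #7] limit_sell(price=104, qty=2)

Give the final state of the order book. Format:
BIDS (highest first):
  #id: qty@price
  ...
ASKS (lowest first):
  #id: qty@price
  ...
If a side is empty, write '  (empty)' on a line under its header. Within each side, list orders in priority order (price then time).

Answer: BIDS (highest first):
  #4: 3@100
ASKS (lowest first):
  #7: 2@104

Derivation:
After op 1 [order #1] market_sell(qty=6): fills=none; bids=[-] asks=[-]
After op 2 [order #2] market_sell(qty=5): fills=none; bids=[-] asks=[-]
After op 3 [order #3] market_sell(qty=2): fills=none; bids=[-] asks=[-]
After op 4 [order #4] limit_buy(price=100, qty=7): fills=none; bids=[#4:7@100] asks=[-]
After op 5 [order #5] limit_sell(price=95, qty=4): fills=#4x#5:4@100; bids=[#4:3@100] asks=[-]
After op 6 [order #6] market_buy(qty=2): fills=none; bids=[#4:3@100] asks=[-]
After op 7 [order #7] limit_sell(price=104, qty=2): fills=none; bids=[#4:3@100] asks=[#7:2@104]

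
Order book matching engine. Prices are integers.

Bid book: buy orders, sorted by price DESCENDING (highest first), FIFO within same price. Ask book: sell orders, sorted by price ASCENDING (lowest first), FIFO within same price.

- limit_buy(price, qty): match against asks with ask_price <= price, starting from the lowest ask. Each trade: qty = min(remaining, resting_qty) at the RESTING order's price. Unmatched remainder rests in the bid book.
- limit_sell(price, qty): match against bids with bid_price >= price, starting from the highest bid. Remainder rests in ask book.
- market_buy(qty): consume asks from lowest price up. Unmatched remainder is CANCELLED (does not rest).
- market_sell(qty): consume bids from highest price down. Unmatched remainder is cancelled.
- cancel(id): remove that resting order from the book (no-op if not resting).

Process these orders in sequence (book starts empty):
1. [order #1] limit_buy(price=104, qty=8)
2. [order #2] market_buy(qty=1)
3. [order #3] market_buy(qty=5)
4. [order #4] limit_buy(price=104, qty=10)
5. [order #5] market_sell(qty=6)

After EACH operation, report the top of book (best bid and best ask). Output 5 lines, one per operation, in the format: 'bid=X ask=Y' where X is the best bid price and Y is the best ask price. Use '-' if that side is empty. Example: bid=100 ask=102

After op 1 [order #1] limit_buy(price=104, qty=8): fills=none; bids=[#1:8@104] asks=[-]
After op 2 [order #2] market_buy(qty=1): fills=none; bids=[#1:8@104] asks=[-]
After op 3 [order #3] market_buy(qty=5): fills=none; bids=[#1:8@104] asks=[-]
After op 4 [order #4] limit_buy(price=104, qty=10): fills=none; bids=[#1:8@104 #4:10@104] asks=[-]
After op 5 [order #5] market_sell(qty=6): fills=#1x#5:6@104; bids=[#1:2@104 #4:10@104] asks=[-]

Answer: bid=104 ask=-
bid=104 ask=-
bid=104 ask=-
bid=104 ask=-
bid=104 ask=-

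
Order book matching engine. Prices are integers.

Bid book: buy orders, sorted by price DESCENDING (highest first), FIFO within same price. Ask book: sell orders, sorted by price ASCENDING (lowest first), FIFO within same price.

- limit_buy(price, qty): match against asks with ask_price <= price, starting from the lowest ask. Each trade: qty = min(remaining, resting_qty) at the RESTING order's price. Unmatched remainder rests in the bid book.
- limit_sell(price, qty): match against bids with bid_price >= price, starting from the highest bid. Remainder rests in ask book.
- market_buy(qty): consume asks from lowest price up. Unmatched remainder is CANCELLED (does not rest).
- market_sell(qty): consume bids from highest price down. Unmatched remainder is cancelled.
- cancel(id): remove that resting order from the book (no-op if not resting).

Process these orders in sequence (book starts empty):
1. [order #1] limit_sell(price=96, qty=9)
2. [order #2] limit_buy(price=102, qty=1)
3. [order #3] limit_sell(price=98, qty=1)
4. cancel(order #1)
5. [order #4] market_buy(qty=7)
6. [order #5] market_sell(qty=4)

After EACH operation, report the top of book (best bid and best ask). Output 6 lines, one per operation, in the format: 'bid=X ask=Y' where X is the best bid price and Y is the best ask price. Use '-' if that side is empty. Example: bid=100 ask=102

Answer: bid=- ask=96
bid=- ask=96
bid=- ask=96
bid=- ask=98
bid=- ask=-
bid=- ask=-

Derivation:
After op 1 [order #1] limit_sell(price=96, qty=9): fills=none; bids=[-] asks=[#1:9@96]
After op 2 [order #2] limit_buy(price=102, qty=1): fills=#2x#1:1@96; bids=[-] asks=[#1:8@96]
After op 3 [order #3] limit_sell(price=98, qty=1): fills=none; bids=[-] asks=[#1:8@96 #3:1@98]
After op 4 cancel(order #1): fills=none; bids=[-] asks=[#3:1@98]
After op 5 [order #4] market_buy(qty=7): fills=#4x#3:1@98; bids=[-] asks=[-]
After op 6 [order #5] market_sell(qty=4): fills=none; bids=[-] asks=[-]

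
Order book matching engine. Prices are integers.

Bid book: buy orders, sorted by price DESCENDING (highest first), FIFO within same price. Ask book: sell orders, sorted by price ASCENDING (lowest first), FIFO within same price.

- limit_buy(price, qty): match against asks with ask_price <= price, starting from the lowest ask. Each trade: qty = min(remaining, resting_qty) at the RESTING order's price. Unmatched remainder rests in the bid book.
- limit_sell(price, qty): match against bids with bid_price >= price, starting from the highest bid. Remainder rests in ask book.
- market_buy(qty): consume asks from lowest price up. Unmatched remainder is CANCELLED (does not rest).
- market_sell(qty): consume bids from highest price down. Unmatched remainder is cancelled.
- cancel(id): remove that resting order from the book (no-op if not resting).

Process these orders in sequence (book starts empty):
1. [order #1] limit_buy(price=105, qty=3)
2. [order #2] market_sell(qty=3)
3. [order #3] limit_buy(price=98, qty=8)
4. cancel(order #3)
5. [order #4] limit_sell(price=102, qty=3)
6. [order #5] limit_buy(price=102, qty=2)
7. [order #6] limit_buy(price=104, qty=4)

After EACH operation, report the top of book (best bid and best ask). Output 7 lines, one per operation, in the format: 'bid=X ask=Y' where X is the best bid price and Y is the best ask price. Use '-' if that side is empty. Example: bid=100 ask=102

After op 1 [order #1] limit_buy(price=105, qty=3): fills=none; bids=[#1:3@105] asks=[-]
After op 2 [order #2] market_sell(qty=3): fills=#1x#2:3@105; bids=[-] asks=[-]
After op 3 [order #3] limit_buy(price=98, qty=8): fills=none; bids=[#3:8@98] asks=[-]
After op 4 cancel(order #3): fills=none; bids=[-] asks=[-]
After op 5 [order #4] limit_sell(price=102, qty=3): fills=none; bids=[-] asks=[#4:3@102]
After op 6 [order #5] limit_buy(price=102, qty=2): fills=#5x#4:2@102; bids=[-] asks=[#4:1@102]
After op 7 [order #6] limit_buy(price=104, qty=4): fills=#6x#4:1@102; bids=[#6:3@104] asks=[-]

Answer: bid=105 ask=-
bid=- ask=-
bid=98 ask=-
bid=- ask=-
bid=- ask=102
bid=- ask=102
bid=104 ask=-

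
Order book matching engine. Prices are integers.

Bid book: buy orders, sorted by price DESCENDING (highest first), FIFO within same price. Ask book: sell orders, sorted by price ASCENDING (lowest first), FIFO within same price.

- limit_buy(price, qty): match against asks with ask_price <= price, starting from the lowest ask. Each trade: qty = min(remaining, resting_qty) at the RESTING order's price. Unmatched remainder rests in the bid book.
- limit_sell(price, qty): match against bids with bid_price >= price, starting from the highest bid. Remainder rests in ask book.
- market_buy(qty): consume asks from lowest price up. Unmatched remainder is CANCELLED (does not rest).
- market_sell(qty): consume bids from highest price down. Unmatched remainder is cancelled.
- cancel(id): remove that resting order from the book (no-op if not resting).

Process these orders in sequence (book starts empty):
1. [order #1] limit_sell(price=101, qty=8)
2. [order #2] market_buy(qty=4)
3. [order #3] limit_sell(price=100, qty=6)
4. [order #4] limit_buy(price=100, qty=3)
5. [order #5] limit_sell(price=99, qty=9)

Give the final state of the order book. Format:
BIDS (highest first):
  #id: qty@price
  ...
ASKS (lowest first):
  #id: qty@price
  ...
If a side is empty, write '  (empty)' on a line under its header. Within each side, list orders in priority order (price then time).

After op 1 [order #1] limit_sell(price=101, qty=8): fills=none; bids=[-] asks=[#1:8@101]
After op 2 [order #2] market_buy(qty=4): fills=#2x#1:4@101; bids=[-] asks=[#1:4@101]
After op 3 [order #3] limit_sell(price=100, qty=6): fills=none; bids=[-] asks=[#3:6@100 #1:4@101]
After op 4 [order #4] limit_buy(price=100, qty=3): fills=#4x#3:3@100; bids=[-] asks=[#3:3@100 #1:4@101]
After op 5 [order #5] limit_sell(price=99, qty=9): fills=none; bids=[-] asks=[#5:9@99 #3:3@100 #1:4@101]

Answer: BIDS (highest first):
  (empty)
ASKS (lowest first):
  #5: 9@99
  #3: 3@100
  #1: 4@101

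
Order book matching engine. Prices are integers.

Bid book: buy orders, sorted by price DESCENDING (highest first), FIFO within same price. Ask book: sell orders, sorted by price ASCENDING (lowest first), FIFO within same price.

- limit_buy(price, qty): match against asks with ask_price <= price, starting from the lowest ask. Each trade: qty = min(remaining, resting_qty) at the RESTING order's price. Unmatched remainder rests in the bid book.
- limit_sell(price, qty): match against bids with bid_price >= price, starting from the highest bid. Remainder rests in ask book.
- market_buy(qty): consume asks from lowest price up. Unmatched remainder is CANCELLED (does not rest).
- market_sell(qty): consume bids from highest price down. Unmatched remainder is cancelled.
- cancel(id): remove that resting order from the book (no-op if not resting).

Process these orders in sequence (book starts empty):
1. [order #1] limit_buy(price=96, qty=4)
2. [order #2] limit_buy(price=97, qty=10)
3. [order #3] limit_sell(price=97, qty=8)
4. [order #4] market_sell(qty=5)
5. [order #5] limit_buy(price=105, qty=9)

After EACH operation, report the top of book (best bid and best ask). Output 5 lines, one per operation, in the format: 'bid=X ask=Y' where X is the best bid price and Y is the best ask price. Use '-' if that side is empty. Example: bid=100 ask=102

Answer: bid=96 ask=-
bid=97 ask=-
bid=97 ask=-
bid=96 ask=-
bid=105 ask=-

Derivation:
After op 1 [order #1] limit_buy(price=96, qty=4): fills=none; bids=[#1:4@96] asks=[-]
After op 2 [order #2] limit_buy(price=97, qty=10): fills=none; bids=[#2:10@97 #1:4@96] asks=[-]
After op 3 [order #3] limit_sell(price=97, qty=8): fills=#2x#3:8@97; bids=[#2:2@97 #1:4@96] asks=[-]
After op 4 [order #4] market_sell(qty=5): fills=#2x#4:2@97 #1x#4:3@96; bids=[#1:1@96] asks=[-]
After op 5 [order #5] limit_buy(price=105, qty=9): fills=none; bids=[#5:9@105 #1:1@96] asks=[-]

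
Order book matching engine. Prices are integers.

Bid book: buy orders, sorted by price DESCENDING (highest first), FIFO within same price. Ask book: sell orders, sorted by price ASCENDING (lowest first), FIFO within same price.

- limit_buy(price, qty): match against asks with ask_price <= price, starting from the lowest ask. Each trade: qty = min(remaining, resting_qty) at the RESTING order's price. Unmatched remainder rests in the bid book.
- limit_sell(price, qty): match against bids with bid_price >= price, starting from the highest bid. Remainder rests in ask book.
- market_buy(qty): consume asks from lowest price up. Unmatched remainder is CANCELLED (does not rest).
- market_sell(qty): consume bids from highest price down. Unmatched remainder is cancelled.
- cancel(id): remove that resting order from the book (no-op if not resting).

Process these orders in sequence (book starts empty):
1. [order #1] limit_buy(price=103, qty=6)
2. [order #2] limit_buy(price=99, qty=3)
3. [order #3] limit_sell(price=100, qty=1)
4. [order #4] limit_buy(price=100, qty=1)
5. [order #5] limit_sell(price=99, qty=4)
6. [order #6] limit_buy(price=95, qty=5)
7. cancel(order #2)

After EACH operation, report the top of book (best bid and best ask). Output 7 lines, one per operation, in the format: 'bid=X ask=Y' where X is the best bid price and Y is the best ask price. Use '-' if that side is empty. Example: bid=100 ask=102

After op 1 [order #1] limit_buy(price=103, qty=6): fills=none; bids=[#1:6@103] asks=[-]
After op 2 [order #2] limit_buy(price=99, qty=3): fills=none; bids=[#1:6@103 #2:3@99] asks=[-]
After op 3 [order #3] limit_sell(price=100, qty=1): fills=#1x#3:1@103; bids=[#1:5@103 #2:3@99] asks=[-]
After op 4 [order #4] limit_buy(price=100, qty=1): fills=none; bids=[#1:5@103 #4:1@100 #2:3@99] asks=[-]
After op 5 [order #5] limit_sell(price=99, qty=4): fills=#1x#5:4@103; bids=[#1:1@103 #4:1@100 #2:3@99] asks=[-]
After op 6 [order #6] limit_buy(price=95, qty=5): fills=none; bids=[#1:1@103 #4:1@100 #2:3@99 #6:5@95] asks=[-]
After op 7 cancel(order #2): fills=none; bids=[#1:1@103 #4:1@100 #6:5@95] asks=[-]

Answer: bid=103 ask=-
bid=103 ask=-
bid=103 ask=-
bid=103 ask=-
bid=103 ask=-
bid=103 ask=-
bid=103 ask=-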